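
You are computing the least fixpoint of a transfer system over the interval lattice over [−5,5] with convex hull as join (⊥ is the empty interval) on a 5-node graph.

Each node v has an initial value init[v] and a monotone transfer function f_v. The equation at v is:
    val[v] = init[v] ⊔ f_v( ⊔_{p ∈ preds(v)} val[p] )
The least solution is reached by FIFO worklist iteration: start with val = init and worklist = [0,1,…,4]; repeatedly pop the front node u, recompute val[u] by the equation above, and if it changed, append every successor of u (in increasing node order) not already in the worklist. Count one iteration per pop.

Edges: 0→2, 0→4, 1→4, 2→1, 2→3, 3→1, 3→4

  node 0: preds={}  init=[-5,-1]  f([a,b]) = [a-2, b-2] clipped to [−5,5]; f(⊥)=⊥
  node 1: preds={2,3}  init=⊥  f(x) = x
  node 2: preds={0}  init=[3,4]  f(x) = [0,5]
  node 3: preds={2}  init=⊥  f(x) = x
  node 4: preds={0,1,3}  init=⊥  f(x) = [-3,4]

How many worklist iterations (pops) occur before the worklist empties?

Trace (7 dequeues):
  [1] u=0 | in ⊥ | out [-5,-1] | ==
  [2] u=1 | in [3,4] | out [3,4] | prev ⊥ | push {}
  [3] u=2 | in [-5,-1] | out [0,5] | prev [3,4] | push {1}
  [4] u=3 | in [0,5] | out [0,5] | prev ⊥ | push {}
  [5] u=4 | in [-5,5] | out [-3,4] | prev ⊥ | push {}
  [6] u=1 | in [0,5] | out [0,5] | prev [3,4] | push {4}
  [7] u=4 | in [-5,5] | out [-3,4] | ==

Converged values:
  [0] [-5,-1]
  [1] [0,5]
  [2] [0,5]
  [3] [0,5]
  [4] [-3,4]

7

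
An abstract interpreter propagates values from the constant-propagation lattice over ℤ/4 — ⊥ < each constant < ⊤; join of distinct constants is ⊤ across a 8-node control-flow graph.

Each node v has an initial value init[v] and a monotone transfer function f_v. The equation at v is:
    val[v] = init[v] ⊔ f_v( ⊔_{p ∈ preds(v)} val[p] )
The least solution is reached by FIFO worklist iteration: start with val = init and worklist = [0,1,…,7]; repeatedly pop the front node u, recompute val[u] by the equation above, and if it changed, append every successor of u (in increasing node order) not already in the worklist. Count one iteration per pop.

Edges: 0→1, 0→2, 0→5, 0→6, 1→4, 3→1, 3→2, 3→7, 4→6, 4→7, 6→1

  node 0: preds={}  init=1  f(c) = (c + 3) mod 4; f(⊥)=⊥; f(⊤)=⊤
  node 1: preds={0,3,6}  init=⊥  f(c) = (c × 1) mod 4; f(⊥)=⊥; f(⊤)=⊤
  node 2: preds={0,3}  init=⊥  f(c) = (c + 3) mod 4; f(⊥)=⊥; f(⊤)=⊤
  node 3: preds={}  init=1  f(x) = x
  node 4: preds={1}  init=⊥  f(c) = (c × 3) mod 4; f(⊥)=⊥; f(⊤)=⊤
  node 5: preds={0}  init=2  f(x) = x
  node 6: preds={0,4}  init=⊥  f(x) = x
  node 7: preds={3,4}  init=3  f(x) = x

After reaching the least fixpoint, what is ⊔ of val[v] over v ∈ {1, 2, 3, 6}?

⊤

Worklist (12 pops):
  #1 pop 0: in=⊥ → 1 (no change)
  #2 pop 1: in=1 → 1 (was ⊥); enqueue []
  #3 pop 2: in=1 → 0 (was ⊥); enqueue []
  #4 pop 3: in=⊥ → 1 (no change)
  #5 pop 4: in=1 → 3 (was ⊥); enqueue []
  #6 pop 5: in=1 → ⊤ (was 2); enqueue []
  #7 pop 6: in=⊤ → ⊤ (was ⊥); enqueue [1]
  #8 pop 7: in=⊤ → ⊤ (was 3); enqueue []
  #9 pop 1: in=⊤ → ⊤ (was 1); enqueue [4]
  #10 pop 4: in=⊤ → ⊤ (was 3); enqueue [6,7]
  #11 pop 6: in=⊤ → ⊤ (no change)
  #12 pop 7: in=⊤ → ⊤ (no change)

Fixpoint:
  val[0] = 1
  val[1] = ⊤
  val[2] = 0
  val[3] = 1
  val[4] = ⊤
  val[5] = ⊤
  val[6] = ⊤
  val[7] = ⊤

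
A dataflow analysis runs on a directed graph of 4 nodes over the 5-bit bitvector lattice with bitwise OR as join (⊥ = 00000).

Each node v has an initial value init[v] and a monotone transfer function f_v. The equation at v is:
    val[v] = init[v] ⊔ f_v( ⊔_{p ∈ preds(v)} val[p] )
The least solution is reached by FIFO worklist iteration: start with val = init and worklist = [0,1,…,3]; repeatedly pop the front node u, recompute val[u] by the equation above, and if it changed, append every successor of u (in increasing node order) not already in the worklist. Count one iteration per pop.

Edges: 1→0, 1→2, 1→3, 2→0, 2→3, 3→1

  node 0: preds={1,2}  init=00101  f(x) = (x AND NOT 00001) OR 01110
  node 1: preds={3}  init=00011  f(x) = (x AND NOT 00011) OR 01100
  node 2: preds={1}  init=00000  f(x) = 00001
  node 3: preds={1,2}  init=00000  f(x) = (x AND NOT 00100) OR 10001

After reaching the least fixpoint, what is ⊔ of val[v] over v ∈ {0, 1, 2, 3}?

Iteration log — 9 steps:
  step 1. node 0  ⊔preds=00011  new=01111  old=00101  +wl: 
  step 2. node 1  ⊔preds=00000  new=01111  old=00011  +wl: 0
  step 3. node 2  ⊔preds=01111  new=00001  old=00000  +wl: 
  step 4. node 3  ⊔preds=01111  new=11011  old=00000  +wl: 1
  step 5. node 0  ⊔preds=01111  new=01111  stable
  step 6. node 1  ⊔preds=11011  new=11111  old=01111  +wl: 0,2,3
  step 7. node 0  ⊔preds=11111  new=11111  old=01111  +wl: 
  step 8. node 2  ⊔preds=11111  new=00001  stable
  step 9. node 3  ⊔preds=11111  new=11011  stable

Least fixpoint reached:
  node 0: 11111
  node 1: 11111
  node 2: 00001
  node 3: 11011

11111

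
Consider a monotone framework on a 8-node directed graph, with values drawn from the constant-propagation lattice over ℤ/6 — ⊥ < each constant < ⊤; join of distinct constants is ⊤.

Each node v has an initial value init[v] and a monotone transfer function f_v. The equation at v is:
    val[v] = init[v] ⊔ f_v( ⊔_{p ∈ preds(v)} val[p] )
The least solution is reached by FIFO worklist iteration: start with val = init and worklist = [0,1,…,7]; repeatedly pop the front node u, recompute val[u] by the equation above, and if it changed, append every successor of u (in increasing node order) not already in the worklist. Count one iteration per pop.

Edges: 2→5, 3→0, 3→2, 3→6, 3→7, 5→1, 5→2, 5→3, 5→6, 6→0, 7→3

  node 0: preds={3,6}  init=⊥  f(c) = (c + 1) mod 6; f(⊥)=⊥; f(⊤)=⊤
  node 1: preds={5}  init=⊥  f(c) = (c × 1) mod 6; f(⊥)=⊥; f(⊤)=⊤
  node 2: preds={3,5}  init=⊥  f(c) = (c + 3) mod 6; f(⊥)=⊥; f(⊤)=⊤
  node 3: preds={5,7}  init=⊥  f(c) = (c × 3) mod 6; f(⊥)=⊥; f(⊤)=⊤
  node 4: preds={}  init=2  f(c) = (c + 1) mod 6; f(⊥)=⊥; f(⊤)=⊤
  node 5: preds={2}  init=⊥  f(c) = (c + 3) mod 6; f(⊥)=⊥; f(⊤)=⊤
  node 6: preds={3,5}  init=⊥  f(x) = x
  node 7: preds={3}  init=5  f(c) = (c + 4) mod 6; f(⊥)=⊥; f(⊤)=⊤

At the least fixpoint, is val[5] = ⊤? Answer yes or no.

yes

Iteration log — 24 steps:
  step 1. node 0  ⊔preds=⊥  new=⊥  stable
  step 2. node 1  ⊔preds=⊥  new=⊥  stable
  step 3. node 2  ⊔preds=⊥  new=⊥  stable
  step 4. node 3  ⊔preds=5  new=3  old=⊥  +wl: 0,2
  step 5. node 4  ⊔preds=⊥  new=2  stable
  step 6. node 5  ⊔preds=⊥  new=⊥  stable
  step 7. node 6  ⊔preds=3  new=3  old=⊥  +wl: 
  step 8. node 7  ⊔preds=3  new=⊤  old=5  +wl: 3
  step 9. node 0  ⊔preds=3  new=4  old=⊥  +wl: 
  step 10. node 2  ⊔preds=3  new=0  old=⊥  +wl: 5
  step 11. node 3  ⊔preds=⊤  new=⊤  old=3  +wl: 0,2,6,7
  step 12. node 5  ⊔preds=0  new=3  old=⊥  +wl: 1,3
  step 13. node 0  ⊔preds=⊤  new=⊤  old=4  +wl: 
  step 14. node 2  ⊔preds=⊤  new=⊤  old=0  +wl: 5
  step 15. node 6  ⊔preds=⊤  new=⊤  old=3  +wl: 0
  step 16. node 7  ⊔preds=⊤  new=⊤  stable
  step 17. node 1  ⊔preds=3  new=3  old=⊥  +wl: 
  step 18. node 3  ⊔preds=⊤  new=⊤  stable
  step 19. node 5  ⊔preds=⊤  new=⊤  old=3  +wl: 1,2,3,6
  step 20. node 0  ⊔preds=⊤  new=⊤  stable
  step 21. node 1  ⊔preds=⊤  new=⊤  old=3  +wl: 
  step 22. node 2  ⊔preds=⊤  new=⊤  stable
  step 23. node 3  ⊔preds=⊤  new=⊤  stable
  step 24. node 6  ⊔preds=⊤  new=⊤  stable

Least fixpoint reached:
  node 0: ⊤
  node 1: ⊤
  node 2: ⊤
  node 3: ⊤
  node 4: 2
  node 5: ⊤
  node 6: ⊤
  node 7: ⊤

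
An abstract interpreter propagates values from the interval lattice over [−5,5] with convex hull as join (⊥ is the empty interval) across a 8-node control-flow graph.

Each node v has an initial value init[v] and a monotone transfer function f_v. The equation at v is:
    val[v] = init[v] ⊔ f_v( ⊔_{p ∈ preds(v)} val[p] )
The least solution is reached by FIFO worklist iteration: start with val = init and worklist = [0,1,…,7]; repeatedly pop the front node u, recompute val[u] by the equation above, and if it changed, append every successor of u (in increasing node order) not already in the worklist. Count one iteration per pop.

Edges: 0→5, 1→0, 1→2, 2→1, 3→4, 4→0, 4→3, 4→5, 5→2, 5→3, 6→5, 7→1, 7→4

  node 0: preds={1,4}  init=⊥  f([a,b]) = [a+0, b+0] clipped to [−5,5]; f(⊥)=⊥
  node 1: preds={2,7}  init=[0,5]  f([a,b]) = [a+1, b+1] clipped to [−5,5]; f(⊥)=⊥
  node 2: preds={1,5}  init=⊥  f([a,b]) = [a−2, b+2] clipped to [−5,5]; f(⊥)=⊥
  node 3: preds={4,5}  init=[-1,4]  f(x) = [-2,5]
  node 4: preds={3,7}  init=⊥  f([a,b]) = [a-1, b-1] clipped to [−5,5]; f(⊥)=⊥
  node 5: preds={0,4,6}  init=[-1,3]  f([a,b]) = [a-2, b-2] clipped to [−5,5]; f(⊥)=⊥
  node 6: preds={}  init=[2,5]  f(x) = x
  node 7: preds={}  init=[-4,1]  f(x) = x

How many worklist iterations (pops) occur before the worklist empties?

14

Worklist (14 pops):
  #1 pop 0: in=[0,5] → [0,5] (was ⊥); enqueue []
  #2 pop 1: in=[-4,1] → [-3,5] (was [0,5]); enqueue [0]
  #3 pop 2: in=[-3,5] → [-5,5] (was ⊥); enqueue [1]
  #4 pop 3: in=[-1,3] → [-2,5] (was [-1,4]); enqueue []
  #5 pop 4: in=[-4,5] → [-5,4] (was ⊥); enqueue [3]
  #6 pop 5: in=[-5,5] → [-5,3] (was [-1,3]); enqueue [2]
  #7 pop 6: in=⊥ → [2,5] (no change)
  #8 pop 7: in=⊥ → [-4,1] (no change)
  #9 pop 0: in=[-5,5] → [-5,5] (was [0,5]); enqueue [5]
  #10 pop 1: in=[-5,5] → [-4,5] (was [-3,5]); enqueue [0]
  #11 pop 3: in=[-5,4] → [-2,5] (no change)
  #12 pop 2: in=[-5,5] → [-5,5] (no change)
  #13 pop 5: in=[-5,5] → [-5,3] (no change)
  #14 pop 0: in=[-5,5] → [-5,5] (no change)

Fixpoint:
  val[0] = [-5,5]
  val[1] = [-4,5]
  val[2] = [-5,5]
  val[3] = [-2,5]
  val[4] = [-5,4]
  val[5] = [-5,3]
  val[6] = [2,5]
  val[7] = [-4,1]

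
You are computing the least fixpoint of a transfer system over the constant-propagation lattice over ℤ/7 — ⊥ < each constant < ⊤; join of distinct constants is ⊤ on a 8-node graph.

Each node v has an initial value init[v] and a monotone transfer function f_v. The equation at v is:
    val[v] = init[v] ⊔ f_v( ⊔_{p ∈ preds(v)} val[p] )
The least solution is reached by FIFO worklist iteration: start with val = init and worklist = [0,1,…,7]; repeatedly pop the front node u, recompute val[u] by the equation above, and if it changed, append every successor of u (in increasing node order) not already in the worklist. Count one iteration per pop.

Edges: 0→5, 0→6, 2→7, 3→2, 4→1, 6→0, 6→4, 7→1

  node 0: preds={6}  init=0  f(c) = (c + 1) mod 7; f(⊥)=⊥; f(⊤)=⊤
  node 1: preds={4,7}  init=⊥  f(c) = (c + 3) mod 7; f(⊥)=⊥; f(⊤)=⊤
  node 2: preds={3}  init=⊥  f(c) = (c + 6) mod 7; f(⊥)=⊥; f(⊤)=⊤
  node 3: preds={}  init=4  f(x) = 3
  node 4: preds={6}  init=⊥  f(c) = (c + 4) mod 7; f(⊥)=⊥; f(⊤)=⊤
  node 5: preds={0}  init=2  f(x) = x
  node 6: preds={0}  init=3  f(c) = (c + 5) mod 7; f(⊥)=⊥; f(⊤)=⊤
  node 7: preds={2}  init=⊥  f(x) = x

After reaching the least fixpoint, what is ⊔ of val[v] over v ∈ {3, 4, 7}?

⊤

Worklist (14 pops):
  #1 pop 0: in=3 → ⊤ (was 0); enqueue []
  #2 pop 1: in=⊥ → ⊥ (no change)
  #3 pop 2: in=4 → 3 (was ⊥); enqueue []
  #4 pop 3: in=⊥ → ⊤ (was 4); enqueue [2]
  #5 pop 4: in=3 → 0 (was ⊥); enqueue [1]
  #6 pop 5: in=⊤ → ⊤ (was 2); enqueue []
  #7 pop 6: in=⊤ → ⊤ (was 3); enqueue [0,4]
  #8 pop 7: in=3 → 3 (was ⊥); enqueue []
  #9 pop 2: in=⊤ → ⊤ (was 3); enqueue [7]
  #10 pop 1: in=⊤ → ⊤ (was ⊥); enqueue []
  #11 pop 0: in=⊤ → ⊤ (no change)
  #12 pop 4: in=⊤ → ⊤ (was 0); enqueue [1]
  #13 pop 7: in=⊤ → ⊤ (was 3); enqueue []
  #14 pop 1: in=⊤ → ⊤ (no change)

Fixpoint:
  val[0] = ⊤
  val[1] = ⊤
  val[2] = ⊤
  val[3] = ⊤
  val[4] = ⊤
  val[5] = ⊤
  val[6] = ⊤
  val[7] = ⊤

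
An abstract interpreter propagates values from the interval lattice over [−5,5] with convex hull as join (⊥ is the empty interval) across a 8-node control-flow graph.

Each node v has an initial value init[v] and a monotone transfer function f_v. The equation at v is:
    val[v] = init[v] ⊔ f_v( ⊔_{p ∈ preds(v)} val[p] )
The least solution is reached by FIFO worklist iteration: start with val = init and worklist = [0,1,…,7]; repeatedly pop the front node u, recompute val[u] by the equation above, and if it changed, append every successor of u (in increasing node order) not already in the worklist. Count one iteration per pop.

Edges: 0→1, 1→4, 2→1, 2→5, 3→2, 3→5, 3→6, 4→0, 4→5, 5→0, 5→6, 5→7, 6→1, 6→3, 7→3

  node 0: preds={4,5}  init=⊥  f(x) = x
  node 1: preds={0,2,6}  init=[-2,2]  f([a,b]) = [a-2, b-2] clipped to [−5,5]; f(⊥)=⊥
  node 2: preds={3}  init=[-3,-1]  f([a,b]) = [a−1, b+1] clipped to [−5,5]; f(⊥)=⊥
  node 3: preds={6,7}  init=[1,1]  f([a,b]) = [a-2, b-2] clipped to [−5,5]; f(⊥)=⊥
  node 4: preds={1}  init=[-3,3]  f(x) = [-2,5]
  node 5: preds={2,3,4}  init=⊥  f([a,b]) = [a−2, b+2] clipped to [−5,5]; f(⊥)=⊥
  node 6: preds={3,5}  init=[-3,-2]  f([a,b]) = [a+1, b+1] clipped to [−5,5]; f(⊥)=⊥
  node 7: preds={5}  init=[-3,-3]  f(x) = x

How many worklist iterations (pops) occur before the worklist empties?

Iteration log — 19 steps:
  step 1. node 0  ⊔preds=[-3,3]  new=[-3,3]  old=⊥  +wl: 
  step 2. node 1  ⊔preds=[-3,3]  new=[-5,2]  old=[-2,2]  +wl: 
  step 3. node 2  ⊔preds=[1,1]  new=[-3,2]  old=[-3,-1]  +wl: 1
  step 4. node 3  ⊔preds=[-3,-2]  new=[-5,1]  old=[1,1]  +wl: 2
  step 5. node 4  ⊔preds=[-5,2]  new=[-3,5]  old=[-3,3]  +wl: 0
  step 6. node 5  ⊔preds=[-5,5]  new=[-5,5]  old=⊥  +wl: 
  step 7. node 6  ⊔preds=[-5,5]  new=[-4,5]  old=[-3,-2]  +wl: 3
  step 8. node 7  ⊔preds=[-5,5]  new=[-5,5]  old=[-3,-3]  +wl: 
  step 9. node 1  ⊔preds=[-4,5]  new=[-5,3]  old=[-5,2]  +wl: 4
  step 10. node 2  ⊔preds=[-5,1]  new=[-5,2]  old=[-3,2]  +wl: 1,5
  step 11. node 0  ⊔preds=[-5,5]  new=[-5,5]  old=[-3,3]  +wl: 
  step 12. node 3  ⊔preds=[-5,5]  new=[-5,3]  old=[-5,1]  +wl: 2,6
  step 13. node 4  ⊔preds=[-5,3]  new=[-3,5]  stable
  step 14. node 1  ⊔preds=[-5,5]  new=[-5,3]  stable
  step 15. node 5  ⊔preds=[-5,5]  new=[-5,5]  stable
  step 16. node 2  ⊔preds=[-5,3]  new=[-5,4]  old=[-5,2]  +wl: 1,5
  step 17. node 6  ⊔preds=[-5,5]  new=[-4,5]  stable
  step 18. node 1  ⊔preds=[-5,5]  new=[-5,3]  stable
  step 19. node 5  ⊔preds=[-5,5]  new=[-5,5]  stable

Least fixpoint reached:
  node 0: [-5,5]
  node 1: [-5,3]
  node 2: [-5,4]
  node 3: [-5,3]
  node 4: [-3,5]
  node 5: [-5,5]
  node 6: [-4,5]
  node 7: [-5,5]

19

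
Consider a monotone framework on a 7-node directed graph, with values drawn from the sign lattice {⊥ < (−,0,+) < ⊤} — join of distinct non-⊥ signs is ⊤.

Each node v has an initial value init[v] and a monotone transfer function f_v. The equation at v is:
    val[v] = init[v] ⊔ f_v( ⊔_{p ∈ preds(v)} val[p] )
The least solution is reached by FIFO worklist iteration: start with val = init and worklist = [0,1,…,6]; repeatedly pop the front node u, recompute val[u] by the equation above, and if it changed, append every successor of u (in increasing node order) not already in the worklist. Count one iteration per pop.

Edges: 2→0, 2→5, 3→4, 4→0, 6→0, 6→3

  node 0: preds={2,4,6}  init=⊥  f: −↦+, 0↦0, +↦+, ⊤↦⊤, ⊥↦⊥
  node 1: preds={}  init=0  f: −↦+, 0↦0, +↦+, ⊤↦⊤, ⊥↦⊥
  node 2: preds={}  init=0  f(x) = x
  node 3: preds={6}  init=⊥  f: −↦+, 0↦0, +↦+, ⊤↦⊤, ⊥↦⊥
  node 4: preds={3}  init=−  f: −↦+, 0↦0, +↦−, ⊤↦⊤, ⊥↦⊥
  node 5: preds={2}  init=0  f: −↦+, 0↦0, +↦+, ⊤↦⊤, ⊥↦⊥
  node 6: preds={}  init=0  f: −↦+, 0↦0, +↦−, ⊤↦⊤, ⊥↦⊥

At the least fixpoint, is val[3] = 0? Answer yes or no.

yes

Iteration log — 8 steps:
  step 1. node 0  ⊔preds=⊤  new=⊤  old=⊥  +wl: 
  step 2. node 1  ⊔preds=⊥  new=0  stable
  step 3. node 2  ⊔preds=⊥  new=0  stable
  step 4. node 3  ⊔preds=0  new=0  old=⊥  +wl: 
  step 5. node 4  ⊔preds=0  new=⊤  old=−  +wl: 0
  step 6. node 5  ⊔preds=0  new=0  stable
  step 7. node 6  ⊔preds=⊥  new=0  stable
  step 8. node 0  ⊔preds=⊤  new=⊤  stable

Least fixpoint reached:
  node 0: ⊤
  node 1: 0
  node 2: 0
  node 3: 0
  node 4: ⊤
  node 5: 0
  node 6: 0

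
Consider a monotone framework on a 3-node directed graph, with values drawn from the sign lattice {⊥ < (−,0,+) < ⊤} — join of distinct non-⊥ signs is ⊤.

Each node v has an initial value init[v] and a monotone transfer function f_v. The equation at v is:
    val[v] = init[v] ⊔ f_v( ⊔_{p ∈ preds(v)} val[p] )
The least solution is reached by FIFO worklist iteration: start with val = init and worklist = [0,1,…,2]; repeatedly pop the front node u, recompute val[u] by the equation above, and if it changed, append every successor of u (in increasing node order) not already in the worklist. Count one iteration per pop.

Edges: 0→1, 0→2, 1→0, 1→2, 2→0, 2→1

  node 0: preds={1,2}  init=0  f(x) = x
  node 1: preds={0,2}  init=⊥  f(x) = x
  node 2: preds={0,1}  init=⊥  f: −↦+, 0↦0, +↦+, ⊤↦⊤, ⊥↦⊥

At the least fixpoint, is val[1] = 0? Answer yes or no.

Trace (5 dequeues):
  [1] u=0 | in ⊥ | out 0 | ==
  [2] u=1 | in 0 | out 0 | prev ⊥ | push {0}
  [3] u=2 | in 0 | out 0 | prev ⊥ | push {1}
  [4] u=0 | in 0 | out 0 | ==
  [5] u=1 | in 0 | out 0 | ==

Converged values:
  [0] 0
  [1] 0
  [2] 0

yes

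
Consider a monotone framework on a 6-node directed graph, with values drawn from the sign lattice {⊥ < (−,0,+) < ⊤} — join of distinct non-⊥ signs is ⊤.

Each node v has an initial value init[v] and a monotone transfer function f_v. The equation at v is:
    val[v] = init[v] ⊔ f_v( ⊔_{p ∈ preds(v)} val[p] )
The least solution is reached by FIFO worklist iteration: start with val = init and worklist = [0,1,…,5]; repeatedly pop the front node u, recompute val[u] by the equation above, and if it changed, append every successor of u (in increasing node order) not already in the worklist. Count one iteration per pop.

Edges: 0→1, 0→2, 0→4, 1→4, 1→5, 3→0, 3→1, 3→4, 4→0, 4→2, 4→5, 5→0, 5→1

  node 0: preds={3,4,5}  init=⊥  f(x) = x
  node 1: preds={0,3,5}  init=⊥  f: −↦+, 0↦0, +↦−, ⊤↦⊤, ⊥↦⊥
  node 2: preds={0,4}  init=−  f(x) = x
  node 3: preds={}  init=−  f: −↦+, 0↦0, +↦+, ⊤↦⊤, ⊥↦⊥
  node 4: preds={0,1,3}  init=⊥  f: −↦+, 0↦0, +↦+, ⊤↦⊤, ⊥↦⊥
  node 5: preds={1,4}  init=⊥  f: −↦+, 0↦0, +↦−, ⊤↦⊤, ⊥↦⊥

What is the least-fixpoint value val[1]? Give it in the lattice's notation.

Iteration log — 11 steps:
  step 1. node 0  ⊔preds=−  new=−  old=⊥  +wl: 
  step 2. node 1  ⊔preds=−  new=+  old=⊥  +wl: 
  step 3. node 2  ⊔preds=−  new=−  stable
  step 4. node 3  ⊔preds=⊥  new=−  stable
  step 5. node 4  ⊔preds=⊤  new=⊤  old=⊥  +wl: 0,2
  step 6. node 5  ⊔preds=⊤  new=⊤  old=⊥  +wl: 1
  step 7. node 0  ⊔preds=⊤  new=⊤  old=−  +wl: 4
  step 8. node 2  ⊔preds=⊤  new=⊤  old=−  +wl: 
  step 9. node 1  ⊔preds=⊤  new=⊤  old=+  +wl: 5
  step 10. node 4  ⊔preds=⊤  new=⊤  stable
  step 11. node 5  ⊔preds=⊤  new=⊤  stable

Least fixpoint reached:
  node 0: ⊤
  node 1: ⊤
  node 2: ⊤
  node 3: −
  node 4: ⊤
  node 5: ⊤

⊤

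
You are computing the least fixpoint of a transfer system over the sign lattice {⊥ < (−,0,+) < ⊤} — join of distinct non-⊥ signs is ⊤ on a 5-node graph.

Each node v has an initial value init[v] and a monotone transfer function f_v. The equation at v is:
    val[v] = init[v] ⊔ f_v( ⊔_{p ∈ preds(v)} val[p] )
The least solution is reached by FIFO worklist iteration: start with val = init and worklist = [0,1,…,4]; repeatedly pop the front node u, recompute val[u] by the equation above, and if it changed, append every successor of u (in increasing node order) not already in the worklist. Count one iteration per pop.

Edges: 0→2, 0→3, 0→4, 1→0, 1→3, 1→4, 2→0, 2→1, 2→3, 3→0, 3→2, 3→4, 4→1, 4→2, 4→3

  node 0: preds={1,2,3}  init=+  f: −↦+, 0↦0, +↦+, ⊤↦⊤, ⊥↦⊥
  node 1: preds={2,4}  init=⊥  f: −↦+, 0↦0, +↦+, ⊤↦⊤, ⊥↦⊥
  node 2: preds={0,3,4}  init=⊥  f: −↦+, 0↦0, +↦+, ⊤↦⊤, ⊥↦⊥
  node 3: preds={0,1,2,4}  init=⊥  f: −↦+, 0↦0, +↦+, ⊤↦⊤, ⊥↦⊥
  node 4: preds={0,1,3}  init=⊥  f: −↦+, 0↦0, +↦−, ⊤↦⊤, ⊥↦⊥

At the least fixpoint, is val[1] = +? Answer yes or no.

Worklist (14 pops):
  #1 pop 0: in=⊥ → + (no change)
  #2 pop 1: in=⊥ → ⊥ (no change)
  #3 pop 2: in=+ → + (was ⊥); enqueue [0,1]
  #4 pop 3: in=+ → + (was ⊥); enqueue [2]
  #5 pop 4: in=+ → − (was ⊥); enqueue [3]
  #6 pop 0: in=+ → + (no change)
  #7 pop 1: in=⊤ → ⊤ (was ⊥); enqueue [0,4]
  #8 pop 2: in=⊤ → ⊤ (was +); enqueue [1]
  #9 pop 3: in=⊤ → ⊤ (was +); enqueue [2]
  #10 pop 0: in=⊤ → ⊤ (was +); enqueue [3]
  #11 pop 4: in=⊤ → ⊤ (was −); enqueue []
  #12 pop 1: in=⊤ → ⊤ (no change)
  #13 pop 2: in=⊤ → ⊤ (no change)
  #14 pop 3: in=⊤ → ⊤ (no change)

Fixpoint:
  val[0] = ⊤
  val[1] = ⊤
  val[2] = ⊤
  val[3] = ⊤
  val[4] = ⊤

no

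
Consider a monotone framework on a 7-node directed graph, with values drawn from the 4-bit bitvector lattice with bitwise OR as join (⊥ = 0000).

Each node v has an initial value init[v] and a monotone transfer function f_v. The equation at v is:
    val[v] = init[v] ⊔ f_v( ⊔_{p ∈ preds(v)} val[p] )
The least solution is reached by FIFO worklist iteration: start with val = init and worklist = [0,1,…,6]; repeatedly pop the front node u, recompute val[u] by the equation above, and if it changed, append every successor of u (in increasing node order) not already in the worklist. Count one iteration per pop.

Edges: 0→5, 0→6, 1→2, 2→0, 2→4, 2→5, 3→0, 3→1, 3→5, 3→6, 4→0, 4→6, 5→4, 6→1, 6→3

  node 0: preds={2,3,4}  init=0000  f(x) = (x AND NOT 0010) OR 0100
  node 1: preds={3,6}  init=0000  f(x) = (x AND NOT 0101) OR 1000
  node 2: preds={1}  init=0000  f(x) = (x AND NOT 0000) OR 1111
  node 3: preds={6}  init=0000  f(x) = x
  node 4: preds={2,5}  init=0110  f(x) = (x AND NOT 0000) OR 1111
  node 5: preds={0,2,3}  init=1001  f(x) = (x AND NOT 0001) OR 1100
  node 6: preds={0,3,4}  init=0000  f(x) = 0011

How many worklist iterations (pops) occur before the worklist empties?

16

Iteration log — 16 steps:
  step 1. node 0  ⊔preds=0110  new=0100  old=0000  +wl: 
  step 2. node 1  ⊔preds=0000  new=1000  old=0000  +wl: 
  step 3. node 2  ⊔preds=1000  new=1111  old=0000  +wl: 0
  step 4. node 3  ⊔preds=0000  new=0000  stable
  step 5. node 4  ⊔preds=1111  new=1111  old=0110  +wl: 
  step 6. node 5  ⊔preds=1111  new=1111  old=1001  +wl: 4
  step 7. node 6  ⊔preds=1111  new=0011  old=0000  +wl: 1,3
  step 8. node 0  ⊔preds=1111  new=1101  old=0100  +wl: 5,6
  step 9. node 4  ⊔preds=1111  new=1111  stable
  step 10. node 1  ⊔preds=0011  new=1010  old=1000  +wl: 2
  step 11. node 3  ⊔preds=0011  new=0011  old=0000  +wl: 0,1
  step 12. node 5  ⊔preds=1111  new=1111  stable
  step 13. node 6  ⊔preds=1111  new=0011  stable
  step 14. node 2  ⊔preds=1010  new=1111  stable
  step 15. node 0  ⊔preds=1111  new=1101  stable
  step 16. node 1  ⊔preds=0011  new=1010  stable

Least fixpoint reached:
  node 0: 1101
  node 1: 1010
  node 2: 1111
  node 3: 0011
  node 4: 1111
  node 5: 1111
  node 6: 0011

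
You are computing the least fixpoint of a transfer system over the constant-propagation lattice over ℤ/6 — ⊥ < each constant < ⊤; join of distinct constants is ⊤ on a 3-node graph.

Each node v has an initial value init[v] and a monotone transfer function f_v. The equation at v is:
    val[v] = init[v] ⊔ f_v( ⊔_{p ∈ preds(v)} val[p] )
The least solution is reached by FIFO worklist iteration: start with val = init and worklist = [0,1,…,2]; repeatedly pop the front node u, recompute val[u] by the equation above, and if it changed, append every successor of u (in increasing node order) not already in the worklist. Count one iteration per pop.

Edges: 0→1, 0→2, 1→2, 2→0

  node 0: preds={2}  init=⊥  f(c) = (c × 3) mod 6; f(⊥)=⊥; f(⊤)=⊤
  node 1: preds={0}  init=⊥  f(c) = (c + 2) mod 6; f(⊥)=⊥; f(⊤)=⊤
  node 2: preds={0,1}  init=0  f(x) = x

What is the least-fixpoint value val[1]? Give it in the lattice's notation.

⊤

Worklist (6 pops):
  #1 pop 0: in=0 → 0 (was ⊥); enqueue []
  #2 pop 1: in=0 → 2 (was ⊥); enqueue []
  #3 pop 2: in=⊤ → ⊤ (was 0); enqueue [0]
  #4 pop 0: in=⊤ → ⊤ (was 0); enqueue [1,2]
  #5 pop 1: in=⊤ → ⊤ (was 2); enqueue []
  #6 pop 2: in=⊤ → ⊤ (no change)

Fixpoint:
  val[0] = ⊤
  val[1] = ⊤
  val[2] = ⊤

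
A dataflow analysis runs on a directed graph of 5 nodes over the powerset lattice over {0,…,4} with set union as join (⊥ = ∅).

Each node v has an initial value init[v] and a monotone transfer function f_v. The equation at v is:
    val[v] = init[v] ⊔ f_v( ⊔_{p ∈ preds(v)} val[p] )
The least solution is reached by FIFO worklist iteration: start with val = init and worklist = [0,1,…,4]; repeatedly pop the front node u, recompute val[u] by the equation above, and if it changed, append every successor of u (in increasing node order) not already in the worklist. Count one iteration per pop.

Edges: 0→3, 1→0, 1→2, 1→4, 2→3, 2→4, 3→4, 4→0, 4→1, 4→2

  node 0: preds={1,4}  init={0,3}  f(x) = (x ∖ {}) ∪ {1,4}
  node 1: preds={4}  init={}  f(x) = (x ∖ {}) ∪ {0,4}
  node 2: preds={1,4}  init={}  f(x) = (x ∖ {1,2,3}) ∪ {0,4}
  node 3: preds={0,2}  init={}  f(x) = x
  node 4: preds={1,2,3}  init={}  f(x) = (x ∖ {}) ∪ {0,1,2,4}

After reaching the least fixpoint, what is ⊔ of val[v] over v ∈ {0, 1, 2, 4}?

Trace (11 dequeues):
  [1] u=0 | in {} | out {0,1,3,4} | prev {0,3} | push {}
  [2] u=1 | in {} | out {0,4} | prev {} | push {0}
  [3] u=2 | in {0,4} | out {0,4} | prev {} | push {}
  [4] u=3 | in {0,1,3,4} | out {0,1,3,4} | prev {} | push {}
  [5] u=4 | in {0,1,3,4} | out {0,1,2,3,4} | prev {} | push {1,2}
  [6] u=0 | in {0,1,2,3,4} | out {0,1,2,3,4} | prev {0,1,3,4} | push {3}
  [7] u=1 | in {0,1,2,3,4} | out {0,1,2,3,4} | prev {0,4} | push {0,4}
  [8] u=2 | in {0,1,2,3,4} | out {0,4} | ==
  [9] u=3 | in {0,1,2,3,4} | out {0,1,2,3,4} | prev {0,1,3,4} | push {}
  [10] u=0 | in {0,1,2,3,4} | out {0,1,2,3,4} | ==
  [11] u=4 | in {0,1,2,3,4} | out {0,1,2,3,4} | ==

Converged values:
  [0] {0,1,2,3,4}
  [1] {0,1,2,3,4}
  [2] {0,4}
  [3] {0,1,2,3,4}
  [4] {0,1,2,3,4}

{0,1,2,3,4}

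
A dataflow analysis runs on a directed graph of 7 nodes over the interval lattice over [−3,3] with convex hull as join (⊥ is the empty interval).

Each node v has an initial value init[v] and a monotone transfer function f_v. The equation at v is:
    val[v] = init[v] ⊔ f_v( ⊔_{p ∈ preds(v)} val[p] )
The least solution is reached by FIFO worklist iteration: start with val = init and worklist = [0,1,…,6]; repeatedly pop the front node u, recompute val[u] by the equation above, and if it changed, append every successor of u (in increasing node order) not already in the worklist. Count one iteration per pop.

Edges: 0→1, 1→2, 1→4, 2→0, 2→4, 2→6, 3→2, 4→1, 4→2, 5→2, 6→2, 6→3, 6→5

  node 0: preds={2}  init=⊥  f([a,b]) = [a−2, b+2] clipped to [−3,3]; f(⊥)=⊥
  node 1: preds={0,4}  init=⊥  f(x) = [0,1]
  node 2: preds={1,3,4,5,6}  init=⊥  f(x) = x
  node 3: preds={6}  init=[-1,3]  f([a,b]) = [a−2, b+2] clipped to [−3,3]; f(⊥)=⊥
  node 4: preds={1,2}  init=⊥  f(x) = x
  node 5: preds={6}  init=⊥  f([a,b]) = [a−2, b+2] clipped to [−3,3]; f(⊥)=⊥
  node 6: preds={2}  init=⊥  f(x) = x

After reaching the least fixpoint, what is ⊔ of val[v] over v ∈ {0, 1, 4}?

[-3,3]

Worklist (20 pops):
  #1 pop 0: in=⊥ → ⊥ (no change)
  #2 pop 1: in=⊥ → [0,1] (was ⊥); enqueue []
  #3 pop 2: in=[-1,3] → [-1,3] (was ⊥); enqueue [0]
  #4 pop 3: in=⊥ → [-1,3] (no change)
  #5 pop 4: in=[-1,3] → [-1,3] (was ⊥); enqueue [1,2]
  #6 pop 5: in=⊥ → ⊥ (no change)
  #7 pop 6: in=[-1,3] → [-1,3] (was ⊥); enqueue [3,5]
  #8 pop 0: in=[-1,3] → [-3,3] (was ⊥); enqueue []
  #9 pop 1: in=[-3,3] → [0,1] (no change)
  #10 pop 2: in=[-1,3] → [-1,3] (no change)
  #11 pop 3: in=[-1,3] → [-3,3] (was [-1,3]); enqueue [2]
  #12 pop 5: in=[-1,3] → [-3,3] (was ⊥); enqueue []
  #13 pop 2: in=[-3,3] → [-3,3] (was [-1,3]); enqueue [0,4,6]
  #14 pop 0: in=[-3,3] → [-3,3] (no change)
  #15 pop 4: in=[-3,3] → [-3,3] (was [-1,3]); enqueue [1,2]
  #16 pop 6: in=[-3,3] → [-3,3] (was [-1,3]); enqueue [3,5]
  #17 pop 1: in=[-3,3] → [0,1] (no change)
  #18 pop 2: in=[-3,3] → [-3,3] (no change)
  #19 pop 3: in=[-3,3] → [-3,3] (no change)
  #20 pop 5: in=[-3,3] → [-3,3] (no change)

Fixpoint:
  val[0] = [-3,3]
  val[1] = [0,1]
  val[2] = [-3,3]
  val[3] = [-3,3]
  val[4] = [-3,3]
  val[5] = [-3,3]
  val[6] = [-3,3]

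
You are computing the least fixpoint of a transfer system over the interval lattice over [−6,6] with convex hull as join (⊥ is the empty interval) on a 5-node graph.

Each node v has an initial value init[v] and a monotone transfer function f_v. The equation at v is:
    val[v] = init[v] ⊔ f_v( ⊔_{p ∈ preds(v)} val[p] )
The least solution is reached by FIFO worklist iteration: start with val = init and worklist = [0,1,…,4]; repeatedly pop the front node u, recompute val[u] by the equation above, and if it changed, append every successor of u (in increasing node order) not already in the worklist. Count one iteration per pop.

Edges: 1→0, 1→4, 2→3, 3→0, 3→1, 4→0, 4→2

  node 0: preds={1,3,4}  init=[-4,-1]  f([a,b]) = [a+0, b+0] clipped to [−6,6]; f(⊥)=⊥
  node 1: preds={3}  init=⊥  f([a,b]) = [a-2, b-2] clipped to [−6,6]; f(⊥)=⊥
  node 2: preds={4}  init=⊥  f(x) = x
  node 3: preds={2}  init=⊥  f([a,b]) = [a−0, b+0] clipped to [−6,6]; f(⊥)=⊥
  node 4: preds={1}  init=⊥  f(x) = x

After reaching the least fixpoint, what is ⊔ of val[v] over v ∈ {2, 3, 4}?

Worklist (5 pops):
  #1 pop 0: in=⊥ → [-4,-1] (no change)
  #2 pop 1: in=⊥ → ⊥ (no change)
  #3 pop 2: in=⊥ → ⊥ (no change)
  #4 pop 3: in=⊥ → ⊥ (no change)
  #5 pop 4: in=⊥ → ⊥ (no change)

Fixpoint:
  val[0] = [-4,-1]
  val[1] = ⊥
  val[2] = ⊥
  val[3] = ⊥
  val[4] = ⊥

⊥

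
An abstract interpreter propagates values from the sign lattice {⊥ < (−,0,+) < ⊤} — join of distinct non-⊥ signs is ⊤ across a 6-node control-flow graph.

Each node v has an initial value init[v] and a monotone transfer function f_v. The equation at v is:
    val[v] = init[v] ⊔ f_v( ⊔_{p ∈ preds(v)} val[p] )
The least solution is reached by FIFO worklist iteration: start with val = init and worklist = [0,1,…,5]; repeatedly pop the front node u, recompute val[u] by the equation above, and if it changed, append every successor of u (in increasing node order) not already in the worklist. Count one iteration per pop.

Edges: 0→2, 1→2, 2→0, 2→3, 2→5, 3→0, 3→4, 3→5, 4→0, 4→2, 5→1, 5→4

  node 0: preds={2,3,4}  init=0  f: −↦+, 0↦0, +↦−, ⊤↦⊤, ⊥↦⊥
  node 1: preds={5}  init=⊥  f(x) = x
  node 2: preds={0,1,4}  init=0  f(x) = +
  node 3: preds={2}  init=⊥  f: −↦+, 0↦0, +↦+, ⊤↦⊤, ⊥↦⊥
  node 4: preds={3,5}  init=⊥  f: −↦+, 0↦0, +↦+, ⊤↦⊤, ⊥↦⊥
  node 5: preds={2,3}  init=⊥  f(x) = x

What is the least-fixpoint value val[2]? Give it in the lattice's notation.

Trace (11 dequeues):
  [1] u=0 | in 0 | out 0 | ==
  [2] u=1 | in ⊥ | out ⊥ | ==
  [3] u=2 | in 0 | out ⊤ | prev 0 | push {0}
  [4] u=3 | in ⊤ | out ⊤ | prev ⊥ | push {}
  [5] u=4 | in ⊤ | out ⊤ | prev ⊥ | push {2}
  [6] u=5 | in ⊤ | out ⊤ | prev ⊥ | push {1,4}
  [7] u=0 | in ⊤ | out ⊤ | prev 0 | push {}
  [8] u=2 | in ⊤ | out ⊤ | ==
  [9] u=1 | in ⊤ | out ⊤ | prev ⊥ | push {2}
  [10] u=4 | in ⊤ | out ⊤ | ==
  [11] u=2 | in ⊤ | out ⊤ | ==

Converged values:
  [0] ⊤
  [1] ⊤
  [2] ⊤
  [3] ⊤
  [4] ⊤
  [5] ⊤

⊤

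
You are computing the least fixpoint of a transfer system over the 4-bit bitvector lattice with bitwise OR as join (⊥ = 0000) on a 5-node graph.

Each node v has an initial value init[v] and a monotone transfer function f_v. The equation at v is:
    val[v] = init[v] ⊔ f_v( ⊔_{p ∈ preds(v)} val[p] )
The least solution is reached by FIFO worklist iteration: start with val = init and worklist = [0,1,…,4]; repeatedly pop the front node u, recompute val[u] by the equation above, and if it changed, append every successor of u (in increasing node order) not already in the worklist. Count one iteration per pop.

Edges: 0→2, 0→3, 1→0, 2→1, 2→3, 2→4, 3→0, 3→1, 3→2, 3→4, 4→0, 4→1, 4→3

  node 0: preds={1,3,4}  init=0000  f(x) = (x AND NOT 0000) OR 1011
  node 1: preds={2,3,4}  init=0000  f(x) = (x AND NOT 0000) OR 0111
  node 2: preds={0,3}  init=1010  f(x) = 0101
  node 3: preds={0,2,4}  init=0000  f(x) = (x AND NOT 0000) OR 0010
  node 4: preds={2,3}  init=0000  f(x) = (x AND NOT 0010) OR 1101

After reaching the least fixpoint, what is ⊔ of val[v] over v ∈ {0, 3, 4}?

1111

Iteration log — 9 steps:
  step 1. node 0  ⊔preds=0000  new=1011  old=0000  +wl: 
  step 2. node 1  ⊔preds=1010  new=1111  old=0000  +wl: 0
  step 3. node 2  ⊔preds=1011  new=1111  old=1010  +wl: 1
  step 4. node 3  ⊔preds=1111  new=1111  old=0000  +wl: 2
  step 5. node 4  ⊔preds=1111  new=1101  old=0000  +wl: 3
  step 6. node 0  ⊔preds=1111  new=1111  old=1011  +wl: 
  step 7. node 1  ⊔preds=1111  new=1111  stable
  step 8. node 2  ⊔preds=1111  new=1111  stable
  step 9. node 3  ⊔preds=1111  new=1111  stable

Least fixpoint reached:
  node 0: 1111
  node 1: 1111
  node 2: 1111
  node 3: 1111
  node 4: 1101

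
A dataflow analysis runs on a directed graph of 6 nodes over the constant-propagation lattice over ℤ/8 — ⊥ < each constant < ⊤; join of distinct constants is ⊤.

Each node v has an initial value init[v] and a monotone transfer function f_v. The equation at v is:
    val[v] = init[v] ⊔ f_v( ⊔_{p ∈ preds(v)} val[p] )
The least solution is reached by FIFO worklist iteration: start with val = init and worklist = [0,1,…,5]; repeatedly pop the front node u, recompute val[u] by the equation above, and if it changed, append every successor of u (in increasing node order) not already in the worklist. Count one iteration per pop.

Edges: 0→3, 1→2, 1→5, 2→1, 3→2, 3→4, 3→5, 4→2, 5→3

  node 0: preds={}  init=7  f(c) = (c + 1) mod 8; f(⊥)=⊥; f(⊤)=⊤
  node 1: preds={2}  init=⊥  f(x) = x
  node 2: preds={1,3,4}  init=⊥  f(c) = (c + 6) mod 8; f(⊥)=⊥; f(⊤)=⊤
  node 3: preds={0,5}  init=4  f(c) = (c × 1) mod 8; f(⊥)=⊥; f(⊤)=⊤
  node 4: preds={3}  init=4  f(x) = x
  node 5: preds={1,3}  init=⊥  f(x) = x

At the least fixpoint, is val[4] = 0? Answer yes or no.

no

Worklist (13 pops):
  #1 pop 0: in=⊥ → 7 (no change)
  #2 pop 1: in=⊥ → ⊥ (no change)
  #3 pop 2: in=4 → 2 (was ⊥); enqueue [1]
  #4 pop 3: in=7 → ⊤ (was 4); enqueue [2]
  #5 pop 4: in=⊤ → ⊤ (was 4); enqueue []
  #6 pop 5: in=⊤ → ⊤ (was ⊥); enqueue [3]
  #7 pop 1: in=2 → 2 (was ⊥); enqueue [5]
  #8 pop 2: in=⊤ → ⊤ (was 2); enqueue [1]
  #9 pop 3: in=⊤ → ⊤ (no change)
  #10 pop 5: in=⊤ → ⊤ (no change)
  #11 pop 1: in=⊤ → ⊤ (was 2); enqueue [2,5]
  #12 pop 2: in=⊤ → ⊤ (no change)
  #13 pop 5: in=⊤ → ⊤ (no change)

Fixpoint:
  val[0] = 7
  val[1] = ⊤
  val[2] = ⊤
  val[3] = ⊤
  val[4] = ⊤
  val[5] = ⊤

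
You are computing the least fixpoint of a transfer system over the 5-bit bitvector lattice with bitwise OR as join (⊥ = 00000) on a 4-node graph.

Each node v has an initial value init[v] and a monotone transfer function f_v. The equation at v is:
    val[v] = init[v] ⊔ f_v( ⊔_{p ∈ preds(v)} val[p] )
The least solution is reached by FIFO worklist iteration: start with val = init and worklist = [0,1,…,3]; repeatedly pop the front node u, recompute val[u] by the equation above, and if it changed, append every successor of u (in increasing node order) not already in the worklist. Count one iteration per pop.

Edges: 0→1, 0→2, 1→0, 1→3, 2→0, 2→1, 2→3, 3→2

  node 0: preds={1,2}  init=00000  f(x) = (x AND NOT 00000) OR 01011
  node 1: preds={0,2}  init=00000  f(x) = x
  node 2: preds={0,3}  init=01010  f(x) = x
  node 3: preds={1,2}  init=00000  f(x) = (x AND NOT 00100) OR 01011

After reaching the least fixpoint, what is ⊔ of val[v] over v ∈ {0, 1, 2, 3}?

Trace (7 dequeues):
  [1] u=0 | in 01010 | out 01011 | prev 00000 | push {}
  [2] u=1 | in 01011 | out 01011 | prev 00000 | push {0}
  [3] u=2 | in 01011 | out 01011 | prev 01010 | push {1}
  [4] u=3 | in 01011 | out 01011 | prev 00000 | push {2}
  [5] u=0 | in 01011 | out 01011 | ==
  [6] u=1 | in 01011 | out 01011 | ==
  [7] u=2 | in 01011 | out 01011 | ==

Converged values:
  [0] 01011
  [1] 01011
  [2] 01011
  [3] 01011

01011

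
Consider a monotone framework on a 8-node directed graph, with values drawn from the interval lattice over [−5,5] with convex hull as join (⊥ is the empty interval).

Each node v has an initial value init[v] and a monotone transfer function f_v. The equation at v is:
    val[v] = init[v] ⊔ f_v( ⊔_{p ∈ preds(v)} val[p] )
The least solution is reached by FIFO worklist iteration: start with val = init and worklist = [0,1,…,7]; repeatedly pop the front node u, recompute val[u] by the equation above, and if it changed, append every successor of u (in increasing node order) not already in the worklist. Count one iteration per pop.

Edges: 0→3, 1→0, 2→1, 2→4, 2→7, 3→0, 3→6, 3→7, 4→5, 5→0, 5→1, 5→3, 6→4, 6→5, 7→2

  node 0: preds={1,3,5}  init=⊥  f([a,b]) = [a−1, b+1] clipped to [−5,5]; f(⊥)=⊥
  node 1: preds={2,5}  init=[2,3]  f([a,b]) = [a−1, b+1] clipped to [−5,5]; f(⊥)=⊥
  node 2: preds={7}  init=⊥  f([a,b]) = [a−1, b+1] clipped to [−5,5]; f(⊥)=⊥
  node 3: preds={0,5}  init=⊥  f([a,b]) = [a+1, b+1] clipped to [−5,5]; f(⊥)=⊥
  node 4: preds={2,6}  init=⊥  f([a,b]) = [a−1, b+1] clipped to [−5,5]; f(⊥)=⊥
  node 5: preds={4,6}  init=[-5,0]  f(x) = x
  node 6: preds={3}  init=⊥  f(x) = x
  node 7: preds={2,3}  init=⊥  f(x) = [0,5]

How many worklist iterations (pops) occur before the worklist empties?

Worklist (18 pops):
  #1 pop 0: in=[-5,3] → [-5,4] (was ⊥); enqueue []
  #2 pop 1: in=[-5,0] → [-5,3] (was [2,3]); enqueue [0]
  #3 pop 2: in=⊥ → ⊥ (no change)
  #4 pop 3: in=[-5,4] → [-4,5] (was ⊥); enqueue []
  #5 pop 4: in=⊥ → ⊥ (no change)
  #6 pop 5: in=⊥ → [-5,0] (no change)
  #7 pop 6: in=[-4,5] → [-4,5] (was ⊥); enqueue [4,5]
  #8 pop 7: in=[-4,5] → [0,5] (was ⊥); enqueue [2]
  #9 pop 0: in=[-5,5] → [-5,5] (was [-5,4]); enqueue [3]
  #10 pop 4: in=[-4,5] → [-5,5] (was ⊥); enqueue []
  #11 pop 5: in=[-5,5] → [-5,5] (was [-5,0]); enqueue [0,1]
  #12 pop 2: in=[0,5] → [-1,5] (was ⊥); enqueue [4,7]
  #13 pop 3: in=[-5,5] → [-4,5] (no change)
  #14 pop 0: in=[-5,5] → [-5,5] (no change)
  #15 pop 1: in=[-5,5] → [-5,5] (was [-5,3]); enqueue [0]
  #16 pop 4: in=[-4,5] → [-5,5] (no change)
  #17 pop 7: in=[-4,5] → [0,5] (no change)
  #18 pop 0: in=[-5,5] → [-5,5] (no change)

Fixpoint:
  val[0] = [-5,5]
  val[1] = [-5,5]
  val[2] = [-1,5]
  val[3] = [-4,5]
  val[4] = [-5,5]
  val[5] = [-5,5]
  val[6] = [-4,5]
  val[7] = [0,5]

18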